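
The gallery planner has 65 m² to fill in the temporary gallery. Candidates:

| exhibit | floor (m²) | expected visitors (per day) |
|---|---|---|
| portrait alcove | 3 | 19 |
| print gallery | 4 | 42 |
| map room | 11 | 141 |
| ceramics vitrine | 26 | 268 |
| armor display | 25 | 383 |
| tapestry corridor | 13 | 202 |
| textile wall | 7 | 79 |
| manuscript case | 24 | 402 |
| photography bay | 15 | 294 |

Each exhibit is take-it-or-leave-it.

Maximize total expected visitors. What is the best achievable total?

1079

Ranking by ratio (expected visitors/m²): photography bay 19.60, manuscript case 16.75, tapestry corridor 15.54.
A density-first pass picks map room + tapestry corridor + manuscript case + photography bay — 1039 at 63 m².
The 24 m² tied up in map room and tapestry corridor is better spent on armor display — total rises to 1079 (64 m²).
The closest alternative, map room + tapestry corridor + manuscript case + photography bay, reaches only 1039.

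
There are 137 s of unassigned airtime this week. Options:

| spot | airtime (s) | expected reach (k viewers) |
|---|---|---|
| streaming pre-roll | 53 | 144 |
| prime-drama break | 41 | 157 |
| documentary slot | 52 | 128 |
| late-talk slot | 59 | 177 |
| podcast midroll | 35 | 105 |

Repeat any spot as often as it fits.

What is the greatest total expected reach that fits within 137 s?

Taking 3×prime-drama break: 123 s used, 471 in expected reach.
Every other selection either busts 137 s or fails to beat 471.

471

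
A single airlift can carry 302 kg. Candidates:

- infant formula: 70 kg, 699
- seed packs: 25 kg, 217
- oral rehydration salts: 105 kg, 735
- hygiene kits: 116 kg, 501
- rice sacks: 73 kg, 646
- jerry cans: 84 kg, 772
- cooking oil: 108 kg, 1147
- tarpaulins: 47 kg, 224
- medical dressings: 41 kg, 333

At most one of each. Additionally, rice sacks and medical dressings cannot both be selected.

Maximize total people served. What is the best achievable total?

2835

The ratio ordering already packs tightly: infant formula + seed packs + jerry cans + cooking oil, 287 kg, 2835.
Next best is seed packs + rice sacks + jerry cans + cooking oil at 2782 (290 kg) — short by 53.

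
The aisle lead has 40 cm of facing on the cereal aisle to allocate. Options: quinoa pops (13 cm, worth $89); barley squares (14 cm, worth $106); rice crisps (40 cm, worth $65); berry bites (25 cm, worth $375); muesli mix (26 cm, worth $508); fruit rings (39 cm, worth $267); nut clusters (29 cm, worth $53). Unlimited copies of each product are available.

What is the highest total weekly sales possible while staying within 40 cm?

614

Density check — muesli mix 19.54, berry bites 15.00, barley squares 7.57 are the best per cm.
Best packing: barley squares + muesli mix — 40 cm, 614 total.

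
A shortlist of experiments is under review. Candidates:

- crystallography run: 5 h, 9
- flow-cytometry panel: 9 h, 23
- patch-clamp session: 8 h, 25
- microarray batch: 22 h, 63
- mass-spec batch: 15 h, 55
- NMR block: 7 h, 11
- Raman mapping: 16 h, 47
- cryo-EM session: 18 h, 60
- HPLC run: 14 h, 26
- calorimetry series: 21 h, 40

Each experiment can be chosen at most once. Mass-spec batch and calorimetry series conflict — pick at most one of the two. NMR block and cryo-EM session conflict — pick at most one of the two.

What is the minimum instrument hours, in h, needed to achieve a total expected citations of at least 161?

Look for the lowest-instrument combination reaching 161.
Taking mass-spec batch + Raman mapping + cryo-EM session gives 162 (≥ 161) for 49 h.
Below 49 h the best achievable stays under 161.

49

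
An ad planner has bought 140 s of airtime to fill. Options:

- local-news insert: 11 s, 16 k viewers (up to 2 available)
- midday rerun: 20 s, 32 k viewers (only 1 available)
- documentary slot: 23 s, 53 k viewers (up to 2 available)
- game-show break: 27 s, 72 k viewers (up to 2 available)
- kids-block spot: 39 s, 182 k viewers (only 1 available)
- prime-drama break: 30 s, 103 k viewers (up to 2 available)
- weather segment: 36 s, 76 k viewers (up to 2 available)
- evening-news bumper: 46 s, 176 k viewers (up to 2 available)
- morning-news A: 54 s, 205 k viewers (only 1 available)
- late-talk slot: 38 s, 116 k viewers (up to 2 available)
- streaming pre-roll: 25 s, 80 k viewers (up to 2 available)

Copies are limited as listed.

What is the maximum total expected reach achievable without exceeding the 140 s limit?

563

Density check — kids-block spot 4.67, evening-news bumper 3.83, morning-news A 3.80, prime-drama break 3.43 are the best per s.
Filling by ratio: kids-block spot + 2×evening-news bumper for 534, with 9 s left unused.
Dropping evening-news bumper frees 46 s; slotting in morning-news A (54 s) lifts the total to 563 at 139 s.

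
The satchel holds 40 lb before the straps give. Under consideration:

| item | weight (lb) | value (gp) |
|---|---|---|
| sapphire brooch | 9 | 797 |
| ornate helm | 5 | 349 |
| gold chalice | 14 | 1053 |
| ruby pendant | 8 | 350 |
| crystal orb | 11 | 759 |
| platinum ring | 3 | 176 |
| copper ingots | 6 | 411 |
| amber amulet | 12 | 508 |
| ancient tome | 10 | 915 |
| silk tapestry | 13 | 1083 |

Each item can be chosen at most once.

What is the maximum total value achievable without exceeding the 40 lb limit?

3320

Best packing: sapphire brooch + ornate helm + platinum ring + ancient tome + silk tapestry — 40 lb, 3320 total.
An exhaustive check of the 1024 subsets confirms 3320.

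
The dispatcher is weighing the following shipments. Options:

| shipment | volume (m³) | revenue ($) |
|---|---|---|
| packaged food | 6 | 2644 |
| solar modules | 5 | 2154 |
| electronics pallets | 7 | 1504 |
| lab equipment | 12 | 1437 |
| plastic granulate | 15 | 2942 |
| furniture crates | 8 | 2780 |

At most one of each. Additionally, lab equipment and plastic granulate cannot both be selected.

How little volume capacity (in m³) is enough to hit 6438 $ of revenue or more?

Minimise m³ subject to total revenue ≥ 6438.
packaged food + solar modules + furniture crates reaches 7578 using 19 m³.
No combination under 19 m³ hits 6438.

19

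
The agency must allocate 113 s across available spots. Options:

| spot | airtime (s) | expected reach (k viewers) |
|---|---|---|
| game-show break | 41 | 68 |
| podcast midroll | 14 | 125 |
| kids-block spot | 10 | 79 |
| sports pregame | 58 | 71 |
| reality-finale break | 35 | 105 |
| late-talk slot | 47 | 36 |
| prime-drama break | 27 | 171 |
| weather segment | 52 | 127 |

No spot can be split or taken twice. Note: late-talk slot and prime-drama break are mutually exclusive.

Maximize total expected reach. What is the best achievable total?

Density check — podcast midroll 8.93, kids-block spot 7.90, prime-drama break 6.33, reality-finale break 3.00 are the best per s.
Filling by ratio: podcast midroll + kids-block spot + reality-finale break + prime-drama break for 480, with 27 s left unused.
Dropping reality-finale break frees 35 s; slotting in weather segment (52 s) lifts the total to 502 at 103 s.
Runner-up podcast midroll + kids-block spot + reality-finale break + prime-drama break tops out at 480.

502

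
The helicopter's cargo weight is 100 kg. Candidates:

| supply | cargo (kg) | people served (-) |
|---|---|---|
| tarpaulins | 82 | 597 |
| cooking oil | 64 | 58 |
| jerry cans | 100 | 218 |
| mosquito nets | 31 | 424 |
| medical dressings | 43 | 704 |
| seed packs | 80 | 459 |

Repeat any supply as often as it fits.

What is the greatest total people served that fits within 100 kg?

1408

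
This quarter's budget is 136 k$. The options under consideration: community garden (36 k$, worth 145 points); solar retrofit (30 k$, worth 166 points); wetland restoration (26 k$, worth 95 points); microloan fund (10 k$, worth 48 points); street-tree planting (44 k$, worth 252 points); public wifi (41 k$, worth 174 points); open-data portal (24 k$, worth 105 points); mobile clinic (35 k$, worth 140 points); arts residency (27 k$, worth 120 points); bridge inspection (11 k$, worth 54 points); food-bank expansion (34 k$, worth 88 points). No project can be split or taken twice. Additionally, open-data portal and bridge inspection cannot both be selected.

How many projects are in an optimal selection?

Best achievable projected impact is 694.
One optimal bundle: solar retrofit + microloan fund + street-tree planting + public wifi + bridge inspection (136 k$).
Any selection reaching 694 contains exactly 5 projects.

5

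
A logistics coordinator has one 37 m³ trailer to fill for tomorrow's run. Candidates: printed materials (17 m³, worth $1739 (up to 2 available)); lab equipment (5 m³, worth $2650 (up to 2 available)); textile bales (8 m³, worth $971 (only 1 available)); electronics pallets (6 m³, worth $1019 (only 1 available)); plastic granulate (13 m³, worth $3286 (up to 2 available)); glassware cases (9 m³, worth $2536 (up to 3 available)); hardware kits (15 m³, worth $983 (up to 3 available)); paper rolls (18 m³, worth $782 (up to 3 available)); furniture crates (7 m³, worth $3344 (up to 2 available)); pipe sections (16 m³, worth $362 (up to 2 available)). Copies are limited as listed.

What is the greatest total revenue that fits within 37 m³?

Ranking by ratio (revenue/m³): lab equipment 530.00, furniture crates 477.71, glassware cases 281.78.
Filling by ratio: 2×lab equipment + glassware cases + 2×furniture crates for 14524, with 4 m³ left unused.
Replace glassware cases with plastic granulate: the trade gains 750 net, giving 15274 at 37 m³.

15274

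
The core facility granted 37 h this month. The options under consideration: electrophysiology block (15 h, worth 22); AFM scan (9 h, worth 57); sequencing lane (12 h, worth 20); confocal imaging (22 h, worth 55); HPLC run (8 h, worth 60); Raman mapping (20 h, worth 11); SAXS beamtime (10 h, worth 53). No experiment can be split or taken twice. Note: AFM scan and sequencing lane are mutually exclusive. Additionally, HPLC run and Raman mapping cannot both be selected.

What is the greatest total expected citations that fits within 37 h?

AFM scan + HPLC run + SAXS beamtime uses 27 of the 37 h and totals 170.
Nothing else feasible within 37 h beats 170.

170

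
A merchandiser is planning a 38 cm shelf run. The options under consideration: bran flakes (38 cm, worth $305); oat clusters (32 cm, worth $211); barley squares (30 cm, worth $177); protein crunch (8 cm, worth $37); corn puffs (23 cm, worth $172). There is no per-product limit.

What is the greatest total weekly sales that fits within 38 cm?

305

Density check — bran flakes 8.03, corn puffs 7.48, oat clusters 6.59 are the best per cm.
The ratio ordering already packs tightly: bran flakes, 38 cm, 305.
Every other selection either busts 38 cm or fails to beat 305.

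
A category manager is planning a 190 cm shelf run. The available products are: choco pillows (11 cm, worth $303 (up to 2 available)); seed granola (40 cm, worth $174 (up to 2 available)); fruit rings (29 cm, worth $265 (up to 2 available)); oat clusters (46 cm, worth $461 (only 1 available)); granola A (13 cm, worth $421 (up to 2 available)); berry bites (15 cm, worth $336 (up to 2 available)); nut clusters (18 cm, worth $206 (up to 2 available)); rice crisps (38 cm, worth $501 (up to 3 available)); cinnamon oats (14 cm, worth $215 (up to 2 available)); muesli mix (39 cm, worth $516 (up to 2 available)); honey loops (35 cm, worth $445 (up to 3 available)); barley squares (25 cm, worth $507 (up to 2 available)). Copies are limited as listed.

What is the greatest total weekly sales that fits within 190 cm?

3865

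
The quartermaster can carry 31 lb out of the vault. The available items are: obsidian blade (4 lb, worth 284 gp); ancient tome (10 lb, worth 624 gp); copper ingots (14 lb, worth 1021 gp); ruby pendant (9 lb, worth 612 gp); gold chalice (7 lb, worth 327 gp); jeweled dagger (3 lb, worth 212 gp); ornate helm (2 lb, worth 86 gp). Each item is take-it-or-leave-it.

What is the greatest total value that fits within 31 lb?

2141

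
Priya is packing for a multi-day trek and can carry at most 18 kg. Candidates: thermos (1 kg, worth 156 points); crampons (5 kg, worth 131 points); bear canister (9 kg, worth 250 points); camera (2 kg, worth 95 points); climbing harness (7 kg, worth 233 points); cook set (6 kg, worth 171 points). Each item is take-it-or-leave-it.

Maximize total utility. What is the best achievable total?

672

Ranking by ratio (utility/kg): thermos 156.00, camera 47.50, climbing harness 33.29, cook set 28.50.
Filling by ratio: thermos + camera + climbing harness + cook set for 655, with 2 kg left unused.
The 7 kg tied up in climbing harness is better spent on bear canister — total rises to 672 (18 kg).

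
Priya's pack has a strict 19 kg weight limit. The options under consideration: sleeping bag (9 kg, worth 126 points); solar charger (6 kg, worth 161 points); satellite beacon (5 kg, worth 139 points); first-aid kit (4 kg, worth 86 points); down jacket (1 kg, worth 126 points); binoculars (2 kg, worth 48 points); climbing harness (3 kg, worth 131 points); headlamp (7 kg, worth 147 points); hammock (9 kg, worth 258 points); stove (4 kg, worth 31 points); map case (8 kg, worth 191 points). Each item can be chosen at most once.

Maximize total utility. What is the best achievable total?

The ratio heuristic lands on satellite beacon + down jacket + climbing harness + hammock (654) but leaves 1 kg idle.
Replace satellite beacon with solar charger: the trade gains 22 net, giving 676 at 19 kg.

676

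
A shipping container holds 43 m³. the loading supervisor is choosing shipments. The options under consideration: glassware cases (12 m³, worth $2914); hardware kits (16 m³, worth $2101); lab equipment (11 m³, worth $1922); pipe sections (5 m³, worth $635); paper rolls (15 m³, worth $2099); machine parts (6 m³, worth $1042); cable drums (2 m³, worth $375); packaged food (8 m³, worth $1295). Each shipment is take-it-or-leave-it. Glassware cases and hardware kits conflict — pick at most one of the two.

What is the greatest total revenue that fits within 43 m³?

7808

A density-first pass picks glassware cases + lab equipment + machine parts + cable drums + packaged food — 7548 at 39 m³.
Dropping cable drums frees 2 m³; slotting in pipe sections (5 m³) lifts the total to 7808 at 42 m³.
Next best is glassware cases + paper rolls + machine parts + cable drums + packaged food at 7725 (43 m³) — short by 83.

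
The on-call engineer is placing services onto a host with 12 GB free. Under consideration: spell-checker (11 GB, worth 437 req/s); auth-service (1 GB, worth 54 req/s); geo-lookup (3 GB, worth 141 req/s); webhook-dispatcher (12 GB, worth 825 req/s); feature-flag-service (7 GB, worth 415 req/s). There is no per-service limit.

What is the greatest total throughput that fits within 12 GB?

825

Ranking by ratio (throughput/GB): webhook-dispatcher 68.75, feature-flag-service 59.29, auth-service 54.00, geo-lookup 47.00.
Best packing: webhook-dispatcher — 12 GB, 825 total.
That's the maximum — no swap from here does better than 825.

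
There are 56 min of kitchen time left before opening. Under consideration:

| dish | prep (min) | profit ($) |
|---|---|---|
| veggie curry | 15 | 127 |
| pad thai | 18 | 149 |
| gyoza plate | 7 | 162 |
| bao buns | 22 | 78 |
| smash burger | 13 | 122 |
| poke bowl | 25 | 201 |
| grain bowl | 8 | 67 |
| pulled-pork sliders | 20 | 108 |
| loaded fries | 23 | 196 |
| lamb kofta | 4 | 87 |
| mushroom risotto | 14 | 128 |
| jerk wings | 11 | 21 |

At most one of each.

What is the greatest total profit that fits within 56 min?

648

Filling by ratio: veggie curry + gyoza plate + smash burger + lamb kofta + mushroom risotto for 626, with 3 min left unused.
Dropping veggie curry frees 15 min; slotting in pad thai (18 min) lifts the total to 648 at 56 min.
No other feasible combination exceeds 648.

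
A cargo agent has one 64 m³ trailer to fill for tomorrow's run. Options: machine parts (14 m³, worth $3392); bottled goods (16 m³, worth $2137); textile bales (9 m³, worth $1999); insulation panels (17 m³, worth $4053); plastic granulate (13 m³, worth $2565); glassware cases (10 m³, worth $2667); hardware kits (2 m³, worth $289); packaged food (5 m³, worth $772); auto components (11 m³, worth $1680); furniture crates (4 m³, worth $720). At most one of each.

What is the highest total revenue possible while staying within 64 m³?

14676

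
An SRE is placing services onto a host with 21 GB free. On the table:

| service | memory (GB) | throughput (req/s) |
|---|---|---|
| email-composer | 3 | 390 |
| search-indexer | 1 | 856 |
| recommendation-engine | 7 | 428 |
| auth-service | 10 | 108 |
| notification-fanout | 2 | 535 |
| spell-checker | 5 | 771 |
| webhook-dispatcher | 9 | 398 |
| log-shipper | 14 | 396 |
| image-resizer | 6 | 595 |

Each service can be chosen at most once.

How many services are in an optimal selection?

5

Optimal total is 3185.
For example search-indexer + recommendation-engine + notification-fanout + spell-checker + image-resizer achieves it, using 21 GB.
Any selection reaching 3185 contains exactly 5 services.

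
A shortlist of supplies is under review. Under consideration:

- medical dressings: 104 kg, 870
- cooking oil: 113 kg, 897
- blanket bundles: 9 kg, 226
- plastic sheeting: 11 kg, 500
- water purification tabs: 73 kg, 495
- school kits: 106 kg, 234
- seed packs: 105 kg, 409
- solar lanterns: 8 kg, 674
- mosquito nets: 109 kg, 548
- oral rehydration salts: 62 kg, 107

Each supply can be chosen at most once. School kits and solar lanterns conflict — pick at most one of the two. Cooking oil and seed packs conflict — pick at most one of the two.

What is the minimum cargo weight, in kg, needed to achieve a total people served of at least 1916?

123

Need the lightest bundle worth ≥ 1916.
Taking medical dressings + plastic sheeting + solar lanterns gives 2044 (≥ 1916) for 123 kg.
Any bundle with less than 123 kg falls short of 1916.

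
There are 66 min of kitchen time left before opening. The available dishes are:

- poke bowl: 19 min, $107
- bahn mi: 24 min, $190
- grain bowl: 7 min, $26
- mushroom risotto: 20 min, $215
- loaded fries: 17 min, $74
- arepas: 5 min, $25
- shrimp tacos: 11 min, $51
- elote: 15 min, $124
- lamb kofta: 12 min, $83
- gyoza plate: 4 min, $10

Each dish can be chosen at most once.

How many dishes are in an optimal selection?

4

The maximum profit within 66 min is 555.
One optimal bundle: bahn mi + grain bowl + mushroom risotto + elote (66 min).
Any selection reaching 555 contains exactly 4 dishes.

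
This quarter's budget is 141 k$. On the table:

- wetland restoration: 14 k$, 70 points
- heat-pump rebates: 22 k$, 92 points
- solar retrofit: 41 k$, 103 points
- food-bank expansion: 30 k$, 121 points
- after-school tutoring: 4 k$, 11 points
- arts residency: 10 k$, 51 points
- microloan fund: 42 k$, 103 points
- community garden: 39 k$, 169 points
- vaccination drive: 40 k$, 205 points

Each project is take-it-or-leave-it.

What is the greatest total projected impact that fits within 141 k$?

638

Taking the top-ratio projects first gives wetland restoration + heat-pump rebates + after-school tutoring + arts residency + community garden + vaccination drive for 598 (129 k$).
The 18 k$ tied up in wetland restoration and after-school tutoring is better spent on food-bank expansion — total rises to 638 (141 k$).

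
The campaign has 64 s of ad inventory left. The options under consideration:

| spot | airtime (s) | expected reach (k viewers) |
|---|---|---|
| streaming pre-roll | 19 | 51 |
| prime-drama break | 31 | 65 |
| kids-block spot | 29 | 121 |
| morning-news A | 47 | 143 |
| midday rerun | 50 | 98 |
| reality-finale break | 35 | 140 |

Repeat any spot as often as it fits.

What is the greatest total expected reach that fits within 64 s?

261

The ratio heuristic lands on 2×kids-block spot (242) but leaves 6 s idle.
The 29 s tied up in kids-block spot is better spent on reality-finale break — total rises to 261 (64 s).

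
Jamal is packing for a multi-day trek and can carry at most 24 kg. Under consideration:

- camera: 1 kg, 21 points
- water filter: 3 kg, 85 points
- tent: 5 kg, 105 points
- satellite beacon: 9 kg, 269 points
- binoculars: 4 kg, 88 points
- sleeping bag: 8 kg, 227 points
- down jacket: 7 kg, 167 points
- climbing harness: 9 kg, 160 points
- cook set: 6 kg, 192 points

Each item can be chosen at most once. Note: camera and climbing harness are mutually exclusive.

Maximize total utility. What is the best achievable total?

709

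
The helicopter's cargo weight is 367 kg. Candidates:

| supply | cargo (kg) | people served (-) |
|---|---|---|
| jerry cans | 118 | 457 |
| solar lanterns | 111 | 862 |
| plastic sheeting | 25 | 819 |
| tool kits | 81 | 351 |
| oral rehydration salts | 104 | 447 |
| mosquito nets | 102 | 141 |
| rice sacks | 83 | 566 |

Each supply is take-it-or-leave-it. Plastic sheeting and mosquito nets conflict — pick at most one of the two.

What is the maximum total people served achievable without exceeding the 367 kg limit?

2704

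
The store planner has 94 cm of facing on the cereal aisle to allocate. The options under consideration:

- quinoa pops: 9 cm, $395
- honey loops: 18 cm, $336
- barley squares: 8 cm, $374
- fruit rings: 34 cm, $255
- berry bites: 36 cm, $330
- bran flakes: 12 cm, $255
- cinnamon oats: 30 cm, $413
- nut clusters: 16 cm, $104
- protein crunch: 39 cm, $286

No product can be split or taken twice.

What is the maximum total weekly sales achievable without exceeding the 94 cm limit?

1877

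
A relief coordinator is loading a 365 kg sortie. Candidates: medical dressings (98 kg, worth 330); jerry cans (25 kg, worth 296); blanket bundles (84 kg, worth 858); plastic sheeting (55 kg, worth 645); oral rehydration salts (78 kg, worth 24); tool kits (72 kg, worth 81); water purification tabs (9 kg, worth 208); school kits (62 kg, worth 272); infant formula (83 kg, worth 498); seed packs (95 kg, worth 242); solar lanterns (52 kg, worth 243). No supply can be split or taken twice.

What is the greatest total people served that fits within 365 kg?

Filling by ratio: jerry cans + blanket bundles + plastic sheeting + water purification tabs + infant formula + solar lanterns for 2748, with 57 kg left unused.
The 52 kg tied up in solar lanterns is better spent on medical dressings — total rises to 2835 (354 kg).
The closest alternative, jerry cans + blanket bundles + plastic sheeting + school kits + infant formula + solar lanterns, reaches only 2812.

2835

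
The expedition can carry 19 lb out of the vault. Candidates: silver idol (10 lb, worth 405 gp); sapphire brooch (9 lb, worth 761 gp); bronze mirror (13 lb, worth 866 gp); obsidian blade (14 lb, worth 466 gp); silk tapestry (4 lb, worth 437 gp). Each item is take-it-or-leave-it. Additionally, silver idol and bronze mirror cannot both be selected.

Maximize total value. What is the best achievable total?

Ranking by ratio (value/lb): silk tapestry 109.25, sapphire brooch 84.56, bronze mirror 66.62.
Greedy by ratio would take sapphire brooch + silk tapestry: 13 lb used, total 1198.
The 9 lb tied up in sapphire brooch is better spent on bronze mirror — total rises to 1303 (17 lb).
An exhaustive check of the 32 subsets confirms 1303.

1303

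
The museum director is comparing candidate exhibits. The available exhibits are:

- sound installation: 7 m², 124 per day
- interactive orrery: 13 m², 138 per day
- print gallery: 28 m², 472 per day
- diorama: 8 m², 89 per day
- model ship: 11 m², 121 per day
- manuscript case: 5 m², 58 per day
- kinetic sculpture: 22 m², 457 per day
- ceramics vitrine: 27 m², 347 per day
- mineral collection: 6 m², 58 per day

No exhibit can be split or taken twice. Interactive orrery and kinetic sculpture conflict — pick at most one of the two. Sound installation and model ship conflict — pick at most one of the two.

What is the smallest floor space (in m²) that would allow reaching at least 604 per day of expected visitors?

34

Minimise m² subject to total expected visitors ≥ 604.
sound installation + manuscript case + kinetic sculpture: 639 expected visitors at 34 m².
Any bundle with less than 34 m² falls short of 604.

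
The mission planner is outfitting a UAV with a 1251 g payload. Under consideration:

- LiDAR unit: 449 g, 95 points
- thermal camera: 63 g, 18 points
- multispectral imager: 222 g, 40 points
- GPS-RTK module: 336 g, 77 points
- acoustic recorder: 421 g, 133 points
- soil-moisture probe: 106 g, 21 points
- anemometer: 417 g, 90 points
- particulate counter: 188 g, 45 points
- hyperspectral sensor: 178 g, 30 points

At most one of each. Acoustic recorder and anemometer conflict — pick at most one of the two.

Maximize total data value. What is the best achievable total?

313

Density check — acoustic recorder 0.32, thermal camera 0.29, particulate counter 0.24, GPS-RTK module 0.23 are the best per g.
Greedy by ratio would take thermal camera + GPS-RTK module + acoustic recorder + soil-moisture probe + particulate counter: 1114 g used, total 294.
Replace soil-moisture probe with multispectral imager: the trade gains 19 net, giving 313 at 1230 g.
Next best is LiDAR unit + thermal camera + acoustic recorder + soil-moisture probe + particulate counter at 312 (1227 g) — short by 1.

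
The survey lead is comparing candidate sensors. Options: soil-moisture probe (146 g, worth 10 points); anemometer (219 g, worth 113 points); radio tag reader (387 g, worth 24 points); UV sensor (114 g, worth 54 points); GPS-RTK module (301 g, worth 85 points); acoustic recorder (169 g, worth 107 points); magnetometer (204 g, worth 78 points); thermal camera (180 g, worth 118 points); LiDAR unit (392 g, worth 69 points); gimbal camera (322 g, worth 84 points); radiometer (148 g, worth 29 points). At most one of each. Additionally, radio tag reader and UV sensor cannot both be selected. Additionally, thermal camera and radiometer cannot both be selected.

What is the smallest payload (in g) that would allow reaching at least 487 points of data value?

Need the lightest bundle worth ≥ 487.
Taking anemometer + GPS-RTK module + acoustic recorder + magnetometer + thermal camera gives 501 (≥ 487) for 1073 g.
Below 1073 g the best achievable stays under 487.

1073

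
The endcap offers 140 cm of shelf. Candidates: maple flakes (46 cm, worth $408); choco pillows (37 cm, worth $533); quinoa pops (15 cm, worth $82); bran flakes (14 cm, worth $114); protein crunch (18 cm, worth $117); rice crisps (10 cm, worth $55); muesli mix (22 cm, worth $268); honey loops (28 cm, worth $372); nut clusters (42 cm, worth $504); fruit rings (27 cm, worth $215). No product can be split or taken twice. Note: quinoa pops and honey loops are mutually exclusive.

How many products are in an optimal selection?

The maximum weekly sales within 140 cm is 1732.
For example choco pillows + rice crisps + muesli mix + honey loops + nut clusters achieves it, using 139 cm.
All optima have 5 products.

5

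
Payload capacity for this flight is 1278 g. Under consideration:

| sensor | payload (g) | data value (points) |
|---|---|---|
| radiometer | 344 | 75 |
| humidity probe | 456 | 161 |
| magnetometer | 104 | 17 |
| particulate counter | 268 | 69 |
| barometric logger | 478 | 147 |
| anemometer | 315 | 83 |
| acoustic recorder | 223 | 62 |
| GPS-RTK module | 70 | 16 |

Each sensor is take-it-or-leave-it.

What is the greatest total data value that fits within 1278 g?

A density-first pass picks humidity probe + barometric logger + acoustic recorder + GPS-RTK module — 386 at 1227 g.
The 223 g tied up in acoustic recorder is better spent on particulate counter — total rises to 393 (1272 g).
Every other selection either busts 1278 g or fails to beat 393.

393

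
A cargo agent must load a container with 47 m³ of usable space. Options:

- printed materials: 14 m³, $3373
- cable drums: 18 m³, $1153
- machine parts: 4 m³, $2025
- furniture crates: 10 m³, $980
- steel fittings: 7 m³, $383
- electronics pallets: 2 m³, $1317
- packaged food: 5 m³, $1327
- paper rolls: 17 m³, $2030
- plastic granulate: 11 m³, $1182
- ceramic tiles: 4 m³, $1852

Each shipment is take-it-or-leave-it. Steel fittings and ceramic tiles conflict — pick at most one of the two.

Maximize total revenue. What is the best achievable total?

11924

Printed materials + machine parts + electronics pallets + packaged food + paper rolls + ceramic tiles uses 46 of the 47 m³ and totals 11924.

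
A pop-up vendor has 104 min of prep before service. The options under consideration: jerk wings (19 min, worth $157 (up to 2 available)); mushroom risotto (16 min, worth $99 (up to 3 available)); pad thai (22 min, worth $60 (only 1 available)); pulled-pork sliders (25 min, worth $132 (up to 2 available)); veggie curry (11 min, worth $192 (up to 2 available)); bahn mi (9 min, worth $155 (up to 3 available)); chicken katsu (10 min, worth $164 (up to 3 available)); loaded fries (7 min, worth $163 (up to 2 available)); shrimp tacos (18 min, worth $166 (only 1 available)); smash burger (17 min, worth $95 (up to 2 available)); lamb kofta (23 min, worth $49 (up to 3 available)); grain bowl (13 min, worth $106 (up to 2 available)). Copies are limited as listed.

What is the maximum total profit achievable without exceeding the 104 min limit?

The ratio heuristic lands on 2×veggie curry + 3×bahn mi + 3×chicken katsu + 2×loaded fries (1667) but leaves 11 min idle.
Replace bahn mi with shrimp tacos: the trade gains 11 net, giving 1678 at 102 min.
Nothing else within 104 min beats 1678.

1678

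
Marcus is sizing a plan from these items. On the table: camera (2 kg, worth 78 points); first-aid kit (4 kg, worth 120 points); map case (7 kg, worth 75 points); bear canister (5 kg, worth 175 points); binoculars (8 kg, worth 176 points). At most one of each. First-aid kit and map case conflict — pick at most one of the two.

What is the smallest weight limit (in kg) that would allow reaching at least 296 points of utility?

11

Minimise kg subject to total utility ≥ 296.
Taking camera + first-aid kit + bear canister gives 373 (≥ 296) for 11 kg.
No combination under 11 kg hits 296.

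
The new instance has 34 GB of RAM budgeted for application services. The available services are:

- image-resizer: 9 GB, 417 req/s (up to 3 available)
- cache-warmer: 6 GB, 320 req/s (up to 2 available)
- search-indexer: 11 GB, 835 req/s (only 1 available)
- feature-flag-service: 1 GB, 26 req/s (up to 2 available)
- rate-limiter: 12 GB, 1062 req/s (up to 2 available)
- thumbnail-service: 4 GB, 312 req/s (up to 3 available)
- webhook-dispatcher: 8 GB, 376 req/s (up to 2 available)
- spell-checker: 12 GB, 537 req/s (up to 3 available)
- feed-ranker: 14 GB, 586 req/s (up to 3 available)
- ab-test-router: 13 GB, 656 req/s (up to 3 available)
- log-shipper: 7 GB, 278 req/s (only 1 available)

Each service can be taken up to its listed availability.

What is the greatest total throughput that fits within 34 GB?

Density check — rate-limiter 88.50, thumbnail-service 78.00, search-indexer 75.91, cache-warmer 53.33 are the best per GB.
Best packing: 2×feature-flag-service + 2×rate-limiter + 2×thumbnail-service — 34 GB, 2800 total.
No other feasible combination exceeds 2800.

2800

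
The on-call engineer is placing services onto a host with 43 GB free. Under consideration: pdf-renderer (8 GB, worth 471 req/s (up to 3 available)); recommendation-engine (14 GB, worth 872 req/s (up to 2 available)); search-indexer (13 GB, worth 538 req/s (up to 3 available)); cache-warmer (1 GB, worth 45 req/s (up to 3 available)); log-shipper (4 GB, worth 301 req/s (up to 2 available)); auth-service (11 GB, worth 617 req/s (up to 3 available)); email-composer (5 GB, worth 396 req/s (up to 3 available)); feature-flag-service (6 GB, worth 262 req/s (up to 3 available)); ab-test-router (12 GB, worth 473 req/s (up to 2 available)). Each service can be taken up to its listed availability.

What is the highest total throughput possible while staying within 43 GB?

2932

Filling by ratio: recommendation-engine + 3×cache-warmer + 2×log-shipper + 3×email-composer for 2797, with 3 GB left unused.
Replace 3×cache-warmer and 2×log-shipper with recommendation-engine: the trade gains 135 net, giving 2932 at 43 GB.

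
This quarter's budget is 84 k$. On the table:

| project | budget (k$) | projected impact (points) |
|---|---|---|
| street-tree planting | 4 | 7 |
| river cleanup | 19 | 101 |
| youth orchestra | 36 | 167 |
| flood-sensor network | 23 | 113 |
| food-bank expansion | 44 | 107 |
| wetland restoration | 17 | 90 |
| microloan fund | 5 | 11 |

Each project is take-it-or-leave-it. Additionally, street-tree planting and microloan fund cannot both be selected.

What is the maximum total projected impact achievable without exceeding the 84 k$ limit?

Ranking by ratio (projected impact/k$): river cleanup 5.32, wetland restoration 5.29, flood-sensor network 4.91, youth orchestra 4.64.
Taking river cleanup + youth orchestra + flood-sensor network + microloan fund: 83 k$ used, 392 in projected impact.
An exhaustive check of the 128 subsets confirms 392.

392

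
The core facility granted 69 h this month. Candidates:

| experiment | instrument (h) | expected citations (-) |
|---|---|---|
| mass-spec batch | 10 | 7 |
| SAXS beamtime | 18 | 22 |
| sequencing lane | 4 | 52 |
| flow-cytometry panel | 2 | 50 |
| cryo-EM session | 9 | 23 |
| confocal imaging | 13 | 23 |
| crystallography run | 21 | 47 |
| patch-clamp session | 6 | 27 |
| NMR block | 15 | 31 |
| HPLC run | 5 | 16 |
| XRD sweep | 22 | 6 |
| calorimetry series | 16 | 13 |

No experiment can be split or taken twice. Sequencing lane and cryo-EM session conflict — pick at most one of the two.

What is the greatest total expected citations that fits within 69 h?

Best packing: sequencing lane + flow-cytometry panel + confocal imaging + crystallography run + patch-clamp session + NMR block + HPLC run — 66 h, 246 total.
An exhaustive check of the 4096 subsets confirms 246.

246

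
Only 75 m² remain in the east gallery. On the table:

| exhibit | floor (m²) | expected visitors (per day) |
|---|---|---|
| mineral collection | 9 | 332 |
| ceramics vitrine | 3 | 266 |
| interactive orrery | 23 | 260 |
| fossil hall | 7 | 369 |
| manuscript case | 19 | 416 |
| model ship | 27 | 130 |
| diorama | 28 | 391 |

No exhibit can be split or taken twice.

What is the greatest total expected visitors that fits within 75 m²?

Best packing: mineral collection + ceramics vitrine + fossil hall + manuscript case + diorama — 66 m², 1774 total.
No other feasible combination exceeds 1774.

1774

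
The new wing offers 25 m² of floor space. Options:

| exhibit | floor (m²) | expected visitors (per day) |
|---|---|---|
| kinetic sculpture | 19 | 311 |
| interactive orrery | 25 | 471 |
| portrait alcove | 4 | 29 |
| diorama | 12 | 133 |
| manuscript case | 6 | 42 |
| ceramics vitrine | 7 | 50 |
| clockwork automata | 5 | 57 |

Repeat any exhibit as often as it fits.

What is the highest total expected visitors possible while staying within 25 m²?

Best packing: interactive orrery — 25 m², 471 total.
Every other selection either busts 25 m² or fails to beat 471.

471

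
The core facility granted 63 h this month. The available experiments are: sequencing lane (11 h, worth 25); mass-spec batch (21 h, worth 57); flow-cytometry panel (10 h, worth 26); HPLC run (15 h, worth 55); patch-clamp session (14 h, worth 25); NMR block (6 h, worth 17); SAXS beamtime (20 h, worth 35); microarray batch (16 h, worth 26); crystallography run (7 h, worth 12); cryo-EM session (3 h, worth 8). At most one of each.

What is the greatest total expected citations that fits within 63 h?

180

Greedy by ratio would take mass-spec batch + flow-cytometry panel + HPLC run + NMR block + crystallography run + cryo-EM session: 62 h used, total 175.
The 10 h tied up in crystallography run and cryo-EM session is better spent on sequencing lane — total rises to 180 (63 h).
Every other selection either busts 63 h or fails to beat 180.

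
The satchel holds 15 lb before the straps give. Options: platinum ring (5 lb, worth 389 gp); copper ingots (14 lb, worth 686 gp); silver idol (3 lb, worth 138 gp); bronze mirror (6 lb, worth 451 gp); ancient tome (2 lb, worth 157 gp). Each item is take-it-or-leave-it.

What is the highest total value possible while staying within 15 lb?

997

By value per lb: ancient tome 78.50, platinum ring 77.80, bronze mirror 75.17 lead.
Taking platinum ring + bronze mirror + ancient tome: 13 lb used, 997 in value.
No other feasible combination exceeds 997.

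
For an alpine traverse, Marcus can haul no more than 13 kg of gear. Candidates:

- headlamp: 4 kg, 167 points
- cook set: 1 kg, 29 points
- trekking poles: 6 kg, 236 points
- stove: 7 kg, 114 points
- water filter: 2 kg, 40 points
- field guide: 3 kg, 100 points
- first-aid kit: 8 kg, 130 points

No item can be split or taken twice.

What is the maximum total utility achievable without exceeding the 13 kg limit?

503

Ranking by ratio (utility/kg): headlamp 41.75, trekking poles 39.33, field guide 33.33.
The ratio ordering already packs tightly: headlamp + trekking poles + field guide, 13 kg, 503.
No other feasible combination exceeds 503.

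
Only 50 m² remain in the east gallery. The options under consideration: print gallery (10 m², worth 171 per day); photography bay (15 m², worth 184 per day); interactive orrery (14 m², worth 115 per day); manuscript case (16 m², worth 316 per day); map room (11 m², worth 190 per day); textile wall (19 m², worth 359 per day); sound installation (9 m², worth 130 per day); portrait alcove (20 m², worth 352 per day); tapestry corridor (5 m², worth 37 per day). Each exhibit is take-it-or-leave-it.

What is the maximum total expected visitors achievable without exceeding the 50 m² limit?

901

Ranking by ratio (expected visitors/m²): manuscript case 19.75, textile wall 18.89, portrait alcove 17.60, map room 17.27.
Taking the top-ratio exhibits first gives manuscript case + map room + textile wall for 865 (46 m²).
Replace manuscript case with portrait alcove: the trade gains 36 net, giving 901 at 50 m².
Next best is print gallery + manuscript case + textile wall + tapestry corridor at 883 (50 m²) — short by 18.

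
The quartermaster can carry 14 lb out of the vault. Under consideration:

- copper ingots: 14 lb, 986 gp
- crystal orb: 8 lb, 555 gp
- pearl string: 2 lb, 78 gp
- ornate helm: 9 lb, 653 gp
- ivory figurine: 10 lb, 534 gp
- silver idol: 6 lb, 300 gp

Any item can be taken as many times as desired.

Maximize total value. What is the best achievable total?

By value per lb: ornate helm 72.56, copper ingots 70.43, crystal orb 69.38 lead.
Filling by ratio: 2×pearl string + ornate helm for 809, with 1 lb left unused.
The 13 lb tied up in 2×pearl string and ornate helm is better spent on copper ingots — total rises to 986 (14 lb).
No other feasible combination exceeds 986.

986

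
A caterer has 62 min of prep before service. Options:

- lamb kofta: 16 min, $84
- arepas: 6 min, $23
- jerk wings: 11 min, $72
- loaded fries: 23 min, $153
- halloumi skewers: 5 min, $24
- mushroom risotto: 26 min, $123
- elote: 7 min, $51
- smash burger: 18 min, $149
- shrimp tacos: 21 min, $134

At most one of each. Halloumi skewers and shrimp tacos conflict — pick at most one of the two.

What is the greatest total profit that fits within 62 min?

The ratio heuristic lands on jerk wings + loaded fries + elote + smash burger (425) but leaves 3 min idle.
Dropping jerk wings and elote frees 18 min; slotting in shrimp tacos (21 min) lifts the total to 436 at 62 min.
No other feasible combination exceeds 436.

436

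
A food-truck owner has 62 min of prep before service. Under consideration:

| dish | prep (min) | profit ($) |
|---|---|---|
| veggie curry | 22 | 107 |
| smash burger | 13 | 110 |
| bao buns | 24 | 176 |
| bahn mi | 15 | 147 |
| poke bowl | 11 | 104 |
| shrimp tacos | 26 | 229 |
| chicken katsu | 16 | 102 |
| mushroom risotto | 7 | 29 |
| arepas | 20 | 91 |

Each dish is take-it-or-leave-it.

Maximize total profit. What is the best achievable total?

515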